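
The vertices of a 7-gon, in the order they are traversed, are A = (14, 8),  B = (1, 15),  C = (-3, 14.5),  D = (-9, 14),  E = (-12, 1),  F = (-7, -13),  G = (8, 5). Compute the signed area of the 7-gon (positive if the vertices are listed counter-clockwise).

367.5

Apply the surveyor's formula: 2A = Σ (x_i·y_{i+1} − x_{i+1}·y_i), indices taken mod 7.
Σ = (202) + (59.5) + (88.5) + (159) + (163) + (69) + (-6) = 735
Signed area = Σ/2 = 367.5 (positive ⇒ counter-clockwise traversal).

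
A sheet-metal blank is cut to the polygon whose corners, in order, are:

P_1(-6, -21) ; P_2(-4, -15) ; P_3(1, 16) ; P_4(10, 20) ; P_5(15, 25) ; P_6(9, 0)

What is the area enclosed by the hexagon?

P_1→P_2: (-6)(-15) − (-4)(-21) = 6
P_2→P_3: (-4)(16) − (1)(-15) = -49
P_3→P_4: (1)(20) − (10)(16) = -140
P_4→P_5: (10)(25) − (15)(20) = -50
P_5→P_6: (15)(0) − (9)(25) = -225
P_6→P_1: (9)(-21) − (-6)(0) = -189
Σ = -647
Area = |Σ|/2 = 323.5.

323.5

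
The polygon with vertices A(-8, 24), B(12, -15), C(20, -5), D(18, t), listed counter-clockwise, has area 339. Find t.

3

Write out the shoelace sum; only the two edges meeting at D involve t:
2·Area = [(20·t − 18·(-5)) + (18·24 − (-8)·t)] + 72
       = 28·t + 594 = 678
⇒ t = 3.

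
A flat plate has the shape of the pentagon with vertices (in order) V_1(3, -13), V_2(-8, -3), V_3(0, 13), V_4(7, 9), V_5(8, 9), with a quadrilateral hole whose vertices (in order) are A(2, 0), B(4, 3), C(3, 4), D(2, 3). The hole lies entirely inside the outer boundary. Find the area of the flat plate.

Outer boundary:
Σ = (-113) + (-104) + (-91) + (-9) + (-131) = -448
Area = |Σ|/2 = 224.
Hole:
Apply the surveyor's formula: 2A = Σ (x_i·y_{i+1} − x_{i+1}·y_i), indices taken mod 4.
A→B: (2)(3) − (4)(0) = 6
B→C: (4)(4) − (3)(3) = 7
C→D: (3)(3) − (2)(4) = 1
D→A: (2)(0) − (2)(3) = -6
Σ = 8
Area = |Σ|/2 = 4.
Net area = 224 − 4 = 220.

220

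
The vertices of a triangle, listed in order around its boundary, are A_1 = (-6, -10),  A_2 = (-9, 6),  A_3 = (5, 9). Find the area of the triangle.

116.5

Cross-terms: -126, -111, 4  ⇒  Σ = -233
Area = |Σ|/2 = 116.5.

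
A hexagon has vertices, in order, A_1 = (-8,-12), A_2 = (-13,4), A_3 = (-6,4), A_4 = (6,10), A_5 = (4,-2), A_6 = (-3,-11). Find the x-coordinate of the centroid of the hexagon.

-747/227

Apply Gauss's area formula. First the cross-terms c_i = x_i·y_{i+1} − x_{i+1}·y_i:
  -188, -28, -84, -52, -50, -52  ⇒  2A = -454, A = -227.
Then Σ (x_i + x_{i+1})·c_i = 4482, so x̄ = 4482 / (6·(-227)) = -747/227.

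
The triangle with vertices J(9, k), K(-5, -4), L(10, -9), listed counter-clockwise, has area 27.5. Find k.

-5

Write out the shoelace sum; only the two edges meeting at J involve k:
2·Area = [(10·k − 9·(-9)) + (9·(-4) − (-5)·k)] + 85
       = 15·k + 130 = 55
⇒ k = -5.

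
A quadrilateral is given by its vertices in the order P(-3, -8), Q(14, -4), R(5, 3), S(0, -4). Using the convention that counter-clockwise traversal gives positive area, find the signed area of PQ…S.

77

Σ = (124) + (62) + (-20) + (-12) = 154
Signed area = Σ/2 = 77 (positive ⇒ counter-clockwise traversal).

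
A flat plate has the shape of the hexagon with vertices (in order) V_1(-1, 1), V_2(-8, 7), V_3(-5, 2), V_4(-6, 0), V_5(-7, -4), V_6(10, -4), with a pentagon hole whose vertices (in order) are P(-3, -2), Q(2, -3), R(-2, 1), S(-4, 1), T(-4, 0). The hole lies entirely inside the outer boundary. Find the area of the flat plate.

Outer boundary:
Apply the shoelace formula: 2A = Σ (x_i·y_{i+1} − x_{i+1}·y_i), indices taken mod 6.
V_1→V_2: (-1)(7) − (-8)(1) = 1
V_2→V_3: (-8)(2) − (-5)(7) = 19
V_3→V_4: (-5)(0) − (-6)(2) = 12
V_4→V_5: (-6)(-4) − (-7)(0) = 24
V_5→V_6: (-7)(-4) − (10)(-4) = 68
V_6→V_1: (10)(1) − (-1)(-4) = 6
Σ = 130
Area = |Σ|/2 = 65.
Hole:
Apply the shoelace (surveyor's) formula: 2A = Σ (x_i·y_{i+1} − x_{i+1}·y_i), indices taken mod 5.
Cross-terms: 13, -4, 2, 4, 8  ⇒  Σ = 23
Area = |Σ|/2 = 11.5.
Net area = 65 − 11.5 = 53.5.

53.5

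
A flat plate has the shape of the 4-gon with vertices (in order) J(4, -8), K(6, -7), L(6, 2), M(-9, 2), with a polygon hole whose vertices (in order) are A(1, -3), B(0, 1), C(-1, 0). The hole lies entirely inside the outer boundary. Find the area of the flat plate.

Outer boundary:
Apply Gauss's area formula: 2A = Σ (x_i·y_{i+1} − x_{i+1}·y_i), indices taken mod 4.
J→K: (4)(-7) − (6)(-8) = 20
K→L: (6)(2) − (6)(-7) = 54
L→M: (6)(2) − (-9)(2) = 30
M→J: (-9)(-8) − (4)(2) = 64
Σ = 168
Area = |Σ|/2 = 84.
Hole:
Σ = (1) + (1) + (3) = 5
Area = |Σ|/2 = 2.5.
Net area = 84 − 2.5 = 81.5.

81.5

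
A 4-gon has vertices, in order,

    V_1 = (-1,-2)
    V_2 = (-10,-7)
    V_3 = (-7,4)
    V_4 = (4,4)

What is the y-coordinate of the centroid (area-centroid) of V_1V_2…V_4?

-4/75

Apply Gauss's area formula. First the cross-terms c_i = x_i·y_{i+1} − x_{i+1}·y_i:
  -13, -89, -44, -4  ⇒  2A = -150, A = -75.
Then Σ (y_i + y_{i+1})·c_i = 24, so ȳ = 24 / (6·(-75)) = -4/75.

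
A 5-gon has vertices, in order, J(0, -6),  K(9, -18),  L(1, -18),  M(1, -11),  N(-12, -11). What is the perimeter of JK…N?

|JK| = √((9)² + (-12)²) = √225 = 15
|KL| = √((-8)² + (0)²) = √64 = 8
|LM| = √((0)² + (7)²) = √49 = 7
|MN| = √((-13)² + (0)²) = √169 = 13
|NJ| = √((12)² + (5)²) = √169 = 13
Perimeter = 15 + 8 + 7 + 13 + 13 = 56.

56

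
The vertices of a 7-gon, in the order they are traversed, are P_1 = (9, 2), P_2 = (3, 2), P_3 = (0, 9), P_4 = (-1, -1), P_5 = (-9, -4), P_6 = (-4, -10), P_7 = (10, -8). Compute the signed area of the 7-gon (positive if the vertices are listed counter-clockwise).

170.5

Apply the surveyor's formula: 2A = Σ (x_i·y_{i+1} − x_{i+1}·y_i), indices taken mod 7.
Cross-terms: 12, 27, 9, -5, 74, 132, 92  ⇒  Σ = 341
Signed area = Σ/2 = 170.5 (positive ⇒ counter-clockwise traversal).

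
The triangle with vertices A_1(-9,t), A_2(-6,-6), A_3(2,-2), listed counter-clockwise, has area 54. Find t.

6

Write out the shoelace sum; only the two edges meeting at A_1 involve t:
2·Area = [(2·t − (-9)·(-2)) + ((-9)·(-6) − (-6)·t)] + 24
       = 8·t + 60 = 108
⇒ t = 6.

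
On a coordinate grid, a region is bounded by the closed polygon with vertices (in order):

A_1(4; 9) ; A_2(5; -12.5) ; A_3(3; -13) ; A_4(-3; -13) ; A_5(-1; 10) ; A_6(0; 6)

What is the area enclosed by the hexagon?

136.75

Apply Gauss's area formula: 2A = Σ (x_i·y_{i+1} − x_{i+1}·y_i), indices taken mod 6.
A_1→A_2: (4)(-12.5) − (5)(9) = -95
A_2→A_3: (5)(-13) − (3)(-12.5) = -27.5
A_3→A_4: (3)(-13) − (-3)(-13) = -78
A_4→A_5: (-3)(10) − (-1)(-13) = -43
A_5→A_6: (-1)(6) − (0)(10) = -6
A_6→A_1: (0)(9) − (4)(6) = -24
Σ = -273.5
Area = |Σ|/2 = 136.75.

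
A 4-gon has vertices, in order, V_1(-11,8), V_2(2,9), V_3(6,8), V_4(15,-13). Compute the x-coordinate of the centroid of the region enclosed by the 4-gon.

69/22

Apply the shoelace (surveyor's) formula. First the cross-terms c_i = x_i·y_{i+1} − x_{i+1}·y_i:
  -115, -38, -198, -23  ⇒  2A = -374, A = -187.
Then Σ (x_i + x_{i+1})·c_i = -3519, so x̄ = -3519 / (6·(-187)) = 69/22.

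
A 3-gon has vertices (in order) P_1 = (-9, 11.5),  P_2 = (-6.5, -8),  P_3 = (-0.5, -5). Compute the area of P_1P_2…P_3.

Apply the shoelace formula: 2A = Σ (x_i·y_{i+1} − x_{i+1}·y_i), indices taken mod 3.
P_1→P_2: (-9)(-8) − (-6.5)(11.5) = 146.75
P_2→P_3: (-6.5)(-5) − (-0.5)(-8) = 28.5
P_3→P_1: (-0.5)(11.5) − (-9)(-5) = -50.75
Σ = 124.5
Area = |Σ|/2 = 62.25.

62.25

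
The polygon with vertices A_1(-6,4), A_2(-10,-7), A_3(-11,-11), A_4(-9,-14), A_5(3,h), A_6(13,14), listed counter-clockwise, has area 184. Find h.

The doubled signed area Σ (x_i y_{i+1} − x_{i+1} y_i) is linear in h.
With h=0 it equals 390; the coefficient of h is -22 (from the two edges through A_5).
So -22·h + 390 = 2·184 = 368 ⇒ h = 1.

1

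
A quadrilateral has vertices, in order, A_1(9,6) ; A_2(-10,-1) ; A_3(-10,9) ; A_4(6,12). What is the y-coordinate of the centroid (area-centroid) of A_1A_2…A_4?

Apply the shoelace (surveyor's) formula. First the cross-terms c_i = x_i·y_{i+1} − x_{i+1}·y_i:
  51, -100, -174, -72  ⇒  2A = -295, A = -147.5.
Then Σ (y_i + y_{i+1})·c_i = -5495, so ȳ = -5495 / (6·(-147.5)) = 1099/177.

1099/177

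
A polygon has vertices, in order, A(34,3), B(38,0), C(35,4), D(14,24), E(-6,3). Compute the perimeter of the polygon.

108

|AB| = √((4)² + (-3)²) = √25 = 5
|BC| = √((-3)² + (4)²) = √25 = 5
|CD| = √((-21)² + (20)²) = √841 = 29
|DE| = √((-20)² + (-21)²) = √841 = 29
|EA| = √((40)² + (0)²) = √1600 = 40
Perimeter = 5 + 5 + 29 + 29 + 40 = 108.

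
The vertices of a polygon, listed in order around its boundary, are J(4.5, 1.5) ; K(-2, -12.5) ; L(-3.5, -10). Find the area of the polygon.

18.625

Σ = (-53.25) + (-23.75) + (39.75) = -37.25
Area = |Σ|/2 = 18.625.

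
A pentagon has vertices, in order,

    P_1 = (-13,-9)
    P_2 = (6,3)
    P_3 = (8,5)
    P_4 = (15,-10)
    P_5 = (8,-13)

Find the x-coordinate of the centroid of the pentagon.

359/105

Apply the shoelace formula. First the cross-terms c_i = x_i·y_{i+1} − x_{i+1}·y_i:
  15, 6, -155, -115, -241  ⇒  2A = -490, A = -245.
Then Σ (x_i + x_{i+1})·c_i = -5026, so x̄ = -5026 / (6·(-245)) = 359/105.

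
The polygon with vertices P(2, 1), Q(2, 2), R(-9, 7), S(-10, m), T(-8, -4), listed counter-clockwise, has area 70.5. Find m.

3

Write out the shoelace sum; only the two edges meeting at S involve m:
2·Area = [((-9)·m − (-10)·7) + ((-10)·(-4) − (-8)·m)] + 34
       = -1·m + 144 = 141
⇒ m = 3.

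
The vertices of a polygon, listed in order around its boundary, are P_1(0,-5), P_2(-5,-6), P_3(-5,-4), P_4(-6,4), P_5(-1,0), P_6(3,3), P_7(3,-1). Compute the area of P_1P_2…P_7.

Apply the shoelace (surveyor's) formula: 2A = Σ (x_i·y_{i+1} − x_{i+1}·y_i), indices taken mod 7.
Σ = (-25) + (-10) + (-44) + (4) + (-3) + (-12) + (-15) = -105
Area = |Σ|/2 = 52.5.

52.5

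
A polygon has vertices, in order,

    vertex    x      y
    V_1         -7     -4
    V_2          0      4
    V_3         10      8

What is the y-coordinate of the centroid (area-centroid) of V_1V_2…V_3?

Apply the shoelace (surveyor's) formula. First the cross-terms c_i = x_i·y_{i+1} − x_{i+1}·y_i:
  -28, -40, 16  ⇒  2A = -52, A = -26.
Then Σ (y_i + y_{i+1})·c_i = -416, so ȳ = -416 / (6·(-26)) = 8/3.

8/3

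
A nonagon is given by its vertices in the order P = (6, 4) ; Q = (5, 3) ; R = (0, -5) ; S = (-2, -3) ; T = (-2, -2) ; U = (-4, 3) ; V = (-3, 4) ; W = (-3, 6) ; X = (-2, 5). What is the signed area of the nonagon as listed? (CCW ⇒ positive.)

-53.5

Apply Gauss's area formula: 2A = Σ (x_i·y_{i+1} − x_{i+1}·y_i), indices taken mod 9.
Cross-terms: -2, -25, -10, -2, -14, -7, -6, -3, -38  ⇒  Σ = -107
Signed area = Σ/2 = -53.5 (negative ⇒ clockwise traversal).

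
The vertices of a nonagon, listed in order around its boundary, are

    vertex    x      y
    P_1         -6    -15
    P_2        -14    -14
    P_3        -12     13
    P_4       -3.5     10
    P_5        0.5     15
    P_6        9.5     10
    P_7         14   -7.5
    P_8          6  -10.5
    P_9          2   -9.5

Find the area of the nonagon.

590.875

Apply Gauss's area formula: 2A = Σ (x_i·y_{i+1} − x_{i+1}·y_i), indices taken mod 9.
P_1→P_2: (-6)(-14) − (-14)(-15) = -126
P_2→P_3: (-14)(13) − (-12)(-14) = -350
P_3→P_4: (-12)(10) − (-3.5)(13) = -74.5
P_4→P_5: (-3.5)(15) − (0.5)(10) = -57.5
P_5→P_6: (0.5)(10) − (9.5)(15) = -137.5
P_6→P_7: (9.5)(-7.5) − (14)(10) = -211.25
P_7→P_8: (14)(-10.5) − (6)(-7.5) = -102
P_8→P_9: (6)(-9.5) − (2)(-10.5) = -36
P_9→P_1: (2)(-15) − (-6)(-9.5) = -87
Σ = -1181.75
Area = |Σ|/2 = 590.875.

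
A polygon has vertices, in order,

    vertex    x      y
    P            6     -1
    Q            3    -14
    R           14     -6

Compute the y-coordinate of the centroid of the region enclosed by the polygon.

Apply the shoelace (surveyor's) formula. First the cross-terms c_i = x_i·y_{i+1} − x_{i+1}·y_i:
  -81, 178, 22  ⇒  2A = 119, A = 59.5.
Then Σ (y_i + y_{i+1})·c_i = -2499, so ȳ = -2499 / (6·59.5) = -7.

-7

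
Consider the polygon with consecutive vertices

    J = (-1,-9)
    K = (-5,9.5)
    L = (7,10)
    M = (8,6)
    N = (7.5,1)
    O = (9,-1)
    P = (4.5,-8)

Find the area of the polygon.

J→K: (-1)(9.5) − (-5)(-9) = -54.5
K→L: (-5)(10) − (7)(9.5) = -116.5
L→M: (7)(6) − (8)(10) = -38
M→N: (8)(1) − (7.5)(6) = -37
N→O: (7.5)(-1) − (9)(1) = -16.5
O→P: (9)(-8) − (4.5)(-1) = -67.5
P→J: (4.5)(-9) − (-1)(-8) = -48.5
Σ = -378.5
Area = |Σ|/2 = 189.25.

189.25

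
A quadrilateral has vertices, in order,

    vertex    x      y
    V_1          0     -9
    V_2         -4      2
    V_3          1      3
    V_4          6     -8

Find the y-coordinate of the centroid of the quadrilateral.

Apply the shoelace formula. First the cross-terms c_i = x_i·y_{i+1} − x_{i+1}·y_i:
  -36, -14, -26, -54  ⇒  2A = -130, A = -65.
Then Σ (y_i + y_{i+1})·c_i = 1230, so ȳ = 1230 / (6·(-65)) = -41/13.

-41/13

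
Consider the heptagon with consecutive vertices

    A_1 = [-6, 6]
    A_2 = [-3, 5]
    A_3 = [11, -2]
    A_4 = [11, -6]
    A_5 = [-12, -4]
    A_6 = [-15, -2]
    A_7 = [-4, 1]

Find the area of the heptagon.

Σ = (-12) + (-49) + (-44) + (-116) + (-36) + (-23) + (-18) = -298
Area = |Σ|/2 = 149.

149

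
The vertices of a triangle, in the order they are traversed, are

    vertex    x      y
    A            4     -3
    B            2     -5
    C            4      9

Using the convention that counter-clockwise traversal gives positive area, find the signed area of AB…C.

Σ = (-14) + (38) + (-48) = -24
Signed area = Σ/2 = -12 (negative ⇒ clockwise traversal).

-12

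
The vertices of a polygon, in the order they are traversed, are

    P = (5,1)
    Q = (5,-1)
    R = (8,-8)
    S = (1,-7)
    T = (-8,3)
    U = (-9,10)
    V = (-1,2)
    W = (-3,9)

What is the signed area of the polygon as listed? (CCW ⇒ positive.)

Apply Gauss's area formula: 2A = Σ (x_i·y_{i+1} − x_{i+1}·y_i), indices taken mod 8.
Cross-terms: -10, -32, -48, -53, -53, -8, -3, -48  ⇒  Σ = -255
Signed area = Σ/2 = -127.5 (negative ⇒ clockwise traversal).

-127.5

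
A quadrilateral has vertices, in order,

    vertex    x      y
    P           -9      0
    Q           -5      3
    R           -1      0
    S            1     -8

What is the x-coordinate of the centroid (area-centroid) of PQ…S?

-39/11

Apply the shoelace (surveyor's) formula. First the cross-terms c_i = x_i·y_{i+1} − x_{i+1}·y_i:
  -27, 3, 8, -72  ⇒  2A = -88, A = -44.
Then Σ (x_i + x_{i+1})·c_i = 936, so x̄ = 936 / (6·(-44)) = -39/11.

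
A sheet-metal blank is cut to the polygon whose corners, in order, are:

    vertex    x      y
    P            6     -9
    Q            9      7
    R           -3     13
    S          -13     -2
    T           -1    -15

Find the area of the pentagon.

364

Apply the surveyor's formula: 2A = Σ (x_i·y_{i+1} − x_{i+1}·y_i), indices taken mod 5.
Σ = (123) + (138) + (175) + (193) + (99) = 728
Area = |Σ|/2 = 364.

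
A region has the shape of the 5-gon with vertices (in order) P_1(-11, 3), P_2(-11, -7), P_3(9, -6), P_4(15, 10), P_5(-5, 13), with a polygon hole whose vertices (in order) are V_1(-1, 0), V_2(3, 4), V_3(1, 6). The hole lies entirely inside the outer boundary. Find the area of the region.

388

Outer boundary:
Σ = (110) + (129) + (180) + (245) + (128) = 792
Area = |Σ|/2 = 396.
Hole:
Cross-terms: -4, 14, 6  ⇒  Σ = 16
Area = |Σ|/2 = 8.
Net area = 396 − 8 = 388.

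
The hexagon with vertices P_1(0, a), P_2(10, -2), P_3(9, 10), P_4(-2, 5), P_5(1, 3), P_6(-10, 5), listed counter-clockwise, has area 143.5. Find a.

The doubled signed area Σ (x_i y_{i+1} − x_{i+1} y_i) is linear in a.
With a=0 it equals 207; the coefficient of a is -20 (from the two edges through P_1).
So -20·a + 207 = 2·143.5 = 287 ⇒ a = -4.

-4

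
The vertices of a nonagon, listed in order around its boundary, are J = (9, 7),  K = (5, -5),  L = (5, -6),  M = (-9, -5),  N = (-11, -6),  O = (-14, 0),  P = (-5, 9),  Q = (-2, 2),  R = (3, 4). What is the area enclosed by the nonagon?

Cross-terms: -80, -5, -79, -1, -84, -126, 8, -14, -15  ⇒  Σ = -396
Area = |Σ|/2 = 198.

198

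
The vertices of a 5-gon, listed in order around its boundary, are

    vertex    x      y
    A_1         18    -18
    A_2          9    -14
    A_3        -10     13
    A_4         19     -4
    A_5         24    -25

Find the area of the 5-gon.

Cross-terms: -90, -23, -207, -379, 18  ⇒  Σ = -681
Area = |Σ|/2 = 340.5.

340.5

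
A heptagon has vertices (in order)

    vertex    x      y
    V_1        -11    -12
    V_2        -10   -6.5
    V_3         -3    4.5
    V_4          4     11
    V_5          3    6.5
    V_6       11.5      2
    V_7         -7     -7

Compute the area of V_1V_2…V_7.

Apply the shoelace formula: 2A = Σ (x_i·y_{i+1} − x_{i+1}·y_i), indices taken mod 7.
Σ = (-48.5) + (-64.5) + (-51) + (-7) + (-68.75) + (-66.5) + (7) = -299.25
Area = |Σ|/2 = 149.625.

149.625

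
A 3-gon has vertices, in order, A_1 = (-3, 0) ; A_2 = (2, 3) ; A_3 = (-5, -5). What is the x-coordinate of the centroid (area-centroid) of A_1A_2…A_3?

-2

Apply the shoelace formula. First the cross-terms c_i = x_i·y_{i+1} − x_{i+1}·y_i:
  -9, 5, -15  ⇒  2A = -19, A = -9.5.
Then Σ (x_i + x_{i+1})·c_i = 114, so x̄ = 114 / (6·(-9.5)) = -2.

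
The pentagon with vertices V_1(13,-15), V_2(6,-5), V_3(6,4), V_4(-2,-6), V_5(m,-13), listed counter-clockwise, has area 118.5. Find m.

Write out the shoelace sum; only the two edges meeting at V_5 involve m:
2·Area = [((-2)·(-13) − m·(-6)) + (m·(-15) − 13·(-13))] + 51
       = -9·m + 246 = 237
⇒ m = 1.

1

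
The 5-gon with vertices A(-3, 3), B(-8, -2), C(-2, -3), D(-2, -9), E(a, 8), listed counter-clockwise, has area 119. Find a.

The doubled signed area Σ (x_i y_{i+1} − x_{i+1} y_i) is linear in a.
With a=0 it equals 70; the coefficient of a is 12 (from the two edges through E).
So 12·a + 70 = 2·119 = 238 ⇒ a = 14.

14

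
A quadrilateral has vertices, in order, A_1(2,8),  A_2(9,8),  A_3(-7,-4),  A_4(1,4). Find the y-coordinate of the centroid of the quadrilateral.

68/15

Apply the surveyor's formula. First the cross-terms c_i = x_i·y_{i+1} − x_{i+1}·y_i:
  -56, 20, -24, 0  ⇒  2A = -60, A = -30.
Then Σ (y_i + y_{i+1})·c_i = -816, so ȳ = -816 / (6·(-30)) = 68/15.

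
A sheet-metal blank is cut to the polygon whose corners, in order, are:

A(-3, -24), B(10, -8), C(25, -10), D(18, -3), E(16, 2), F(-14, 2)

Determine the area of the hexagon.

477.5

Cross-terms: 264, 100, 105, 84, 60, 342  ⇒  Σ = 955
Area = |Σ|/2 = 477.5.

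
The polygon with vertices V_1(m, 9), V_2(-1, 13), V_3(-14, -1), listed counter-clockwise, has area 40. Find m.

1

Write out the shoelace sum; only the two edges meeting at V_1 involve m:
2·Area = [((-14)·9 − m·(-1)) + (m·13 − (-1)·9)] + 183
       = 14·m + 66 = 80
⇒ m = 1.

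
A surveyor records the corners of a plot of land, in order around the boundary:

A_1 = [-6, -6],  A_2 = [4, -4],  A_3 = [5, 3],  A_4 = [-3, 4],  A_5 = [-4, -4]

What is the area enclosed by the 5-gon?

68.5

Cross-terms: 48, 32, 29, 28, 0  ⇒  Σ = 137
Area = |Σ|/2 = 68.5.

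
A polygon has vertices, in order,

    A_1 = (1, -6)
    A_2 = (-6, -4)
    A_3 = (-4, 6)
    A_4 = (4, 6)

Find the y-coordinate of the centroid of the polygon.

28/51

Apply Gauss's area formula. First the cross-terms c_i = x_i·y_{i+1} − x_{i+1}·y_i:
  -40, -52, -48, -30  ⇒  2A = -170, A = -85.
Then Σ (y_i + y_{i+1})·c_i = -280, so ȳ = -280 / (6·(-85)) = 28/51.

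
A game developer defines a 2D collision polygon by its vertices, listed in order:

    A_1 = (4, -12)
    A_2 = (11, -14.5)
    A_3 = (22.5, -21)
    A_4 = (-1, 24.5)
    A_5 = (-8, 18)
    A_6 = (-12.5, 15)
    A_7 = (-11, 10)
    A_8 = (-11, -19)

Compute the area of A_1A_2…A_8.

Apply the surveyor's formula: 2A = Σ (x_i·y_{i+1} − x_{i+1}·y_i), indices taken mod 8.
A_1→A_2: (4)(-14.5) − (11)(-12) = 74
A_2→A_3: (11)(-21) − (22.5)(-14.5) = 95.25
A_3→A_4: (22.5)(24.5) − (-1)(-21) = 530.25
A_4→A_5: (-1)(18) − (-8)(24.5) = 178
A_5→A_6: (-8)(15) − (-12.5)(18) = 105
A_6→A_7: (-12.5)(10) − (-11)(15) = 40
A_7→A_8: (-11)(-19) − (-11)(10) = 319
A_8→A_1: (-11)(-12) − (4)(-19) = 208
Σ = 1549.5
Area = |Σ|/2 = 774.75.

774.75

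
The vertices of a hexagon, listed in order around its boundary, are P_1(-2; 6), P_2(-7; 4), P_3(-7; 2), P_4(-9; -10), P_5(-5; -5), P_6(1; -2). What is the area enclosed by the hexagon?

74

Apply the shoelace (surveyor's) formula: 2A = Σ (x_i·y_{i+1} − x_{i+1}·y_i), indices taken mod 6.
Σ = (34) + (14) + (88) + (-5) + (15) + (2) = 148
Area = |Σ|/2 = 74.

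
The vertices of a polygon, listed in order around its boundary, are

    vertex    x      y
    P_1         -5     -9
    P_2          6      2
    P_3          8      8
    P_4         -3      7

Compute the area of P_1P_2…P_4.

Σ = (44) + (32) + (80) + (62) = 218
Area = |Σ|/2 = 109.

109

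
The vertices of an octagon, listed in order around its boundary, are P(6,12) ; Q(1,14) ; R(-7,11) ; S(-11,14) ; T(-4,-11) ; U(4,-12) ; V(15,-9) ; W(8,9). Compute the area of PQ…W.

P→Q: (6)(14) − (1)(12) = 72
Q→R: (1)(11) − (-7)(14) = 109
R→S: (-7)(14) − (-11)(11) = 23
S→T: (-11)(-11) − (-4)(14) = 177
T→U: (-4)(-12) − (4)(-11) = 92
U→V: (4)(-9) − (15)(-12) = 144
V→W: (15)(9) − (8)(-9) = 207
W→P: (8)(12) − (6)(9) = 42
Σ = 866
Area = |Σ|/2 = 433.

433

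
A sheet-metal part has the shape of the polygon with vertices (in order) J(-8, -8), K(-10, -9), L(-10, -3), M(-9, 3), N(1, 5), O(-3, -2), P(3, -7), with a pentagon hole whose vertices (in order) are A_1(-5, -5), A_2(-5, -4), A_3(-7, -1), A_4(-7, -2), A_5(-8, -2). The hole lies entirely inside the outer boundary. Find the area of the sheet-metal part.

Outer boundary:
Apply Gauss's area formula: 2A = Σ (x_i·y_{i+1} − x_{i+1}·y_i), indices taken mod 7.
Σ = (-8) + (-60) + (-57) + (-48) + (13) + (27) + (-80) = -213
Area = |Σ|/2 = 106.5.
Hole:
Apply the shoelace formula: 2A = Σ (x_i·y_{i+1} − x_{i+1}·y_i), indices taken mod 5.
Σ = (-5) + (-23) + (7) + (-2) + (30) = 7
Area = |Σ|/2 = 3.5.
Net area = 106.5 − 3.5 = 103.

103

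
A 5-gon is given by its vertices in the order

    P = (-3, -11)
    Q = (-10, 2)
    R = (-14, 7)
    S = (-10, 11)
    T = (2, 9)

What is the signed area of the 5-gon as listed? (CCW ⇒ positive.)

Cross-terms: -116, -42, -84, -112, 5  ⇒  Σ = -349
Signed area = Σ/2 = -174.5 (negative ⇒ clockwise traversal).

-174.5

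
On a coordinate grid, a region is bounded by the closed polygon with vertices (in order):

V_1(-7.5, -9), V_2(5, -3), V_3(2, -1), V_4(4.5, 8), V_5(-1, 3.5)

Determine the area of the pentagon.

74

Apply the shoelace formula: 2A = Σ (x_i·y_{i+1} − x_{i+1}·y_i), indices taken mod 5.
Σ = (67.5) + (1) + (20.5) + (23.75) + (35.25) = 148
Area = |Σ|/2 = 74.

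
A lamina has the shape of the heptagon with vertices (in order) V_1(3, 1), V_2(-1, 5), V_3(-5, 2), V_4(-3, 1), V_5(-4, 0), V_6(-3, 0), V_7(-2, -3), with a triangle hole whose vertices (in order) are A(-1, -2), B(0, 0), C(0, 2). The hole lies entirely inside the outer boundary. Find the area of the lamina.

29

Outer boundary:
Σ = (16) + (23) + (1) + (4) + (0) + (9) + (7) = 60
Area = |Σ|/2 = 30.
Hole:
Apply the shoelace (surveyor's) formula: 2A = Σ (x_i·y_{i+1} − x_{i+1}·y_i), indices taken mod 3.
A→B: (-1)(0) − (0)(-2) = 0
B→C: (0)(2) − (0)(0) = 0
C→A: (0)(-2) − (-1)(2) = 2
Σ = 2
Area = |Σ|/2 = 1.
Net area = 30 − 1 = 29.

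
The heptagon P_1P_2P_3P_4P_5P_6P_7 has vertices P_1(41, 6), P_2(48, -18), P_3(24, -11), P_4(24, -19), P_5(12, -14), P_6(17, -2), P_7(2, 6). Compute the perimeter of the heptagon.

|P_1P_2| = √((7)² + (-24)²) = √625 = 25
|P_2P_3| = √((-24)² + (7)²) = √625 = 25
|P_3P_4| = √((0)² + (-8)²) = √64 = 8
|P_4P_5| = √((-12)² + (5)²) = √169 = 13
|P_5P_6| = √((5)² + (12)²) = √169 = 13
|P_6P_7| = √((-15)² + (8)²) = √289 = 17
|P_7P_1| = √((39)² + (0)²) = √1521 = 39
Perimeter = 25 + 25 + 8 + 13 + 13 + 17 + 39 = 140.

140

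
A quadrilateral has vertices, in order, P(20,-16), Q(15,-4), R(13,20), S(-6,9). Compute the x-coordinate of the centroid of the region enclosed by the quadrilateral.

Apply the surveyor's formula. First the cross-terms c_i = x_i·y_{i+1} − x_{i+1}·y_i:
  160, 352, 237, -84  ⇒  2A = 665, A = 332.5.
Then Σ (x_i + x_{i+1})·c_i = 15939, so x̄ = 15939 / (6·332.5) = 759/95.

759/95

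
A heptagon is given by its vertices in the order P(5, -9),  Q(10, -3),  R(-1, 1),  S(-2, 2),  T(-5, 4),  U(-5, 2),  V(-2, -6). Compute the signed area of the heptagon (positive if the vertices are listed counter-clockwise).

Apply Gauss's area formula: 2A = Σ (x_i·y_{i+1} − x_{i+1}·y_i), indices taken mod 7.
Σ = (75) + (7) + (0) + (2) + (10) + (34) + (48) = 176
Signed area = Σ/2 = 88 (positive ⇒ counter-clockwise traversal).

88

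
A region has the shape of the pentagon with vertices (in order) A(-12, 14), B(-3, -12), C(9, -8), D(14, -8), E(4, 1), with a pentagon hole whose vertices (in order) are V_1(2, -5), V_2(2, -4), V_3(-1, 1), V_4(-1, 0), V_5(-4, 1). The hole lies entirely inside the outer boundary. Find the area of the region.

Outer boundary:
Apply the surveyor's formula: 2A = Σ (x_i·y_{i+1} − x_{i+1}·y_i), indices taken mod 5.
Σ = (186) + (132) + (40) + (46) + (68) = 472
Area = |Σ|/2 = 236.
Hole:
Σ = (2) + (-2) + (1) + (-1) + (18) = 18
Area = |Σ|/2 = 9.
Net area = 236 − 9 = 227.

227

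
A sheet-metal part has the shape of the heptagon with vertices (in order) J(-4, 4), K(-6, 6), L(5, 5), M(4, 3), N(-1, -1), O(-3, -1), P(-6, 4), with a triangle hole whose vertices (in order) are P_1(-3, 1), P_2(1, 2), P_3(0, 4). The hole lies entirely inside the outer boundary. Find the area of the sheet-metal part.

42.5

Outer boundary:
Σ = (0) + (-60) + (-5) + (-1) + (-2) + (-18) + (-8) = -94
Area = |Σ|/2 = 47.
Hole:
Apply Gauss's area formula: 2A = Σ (x_i·y_{i+1} − x_{i+1}·y_i), indices taken mod 3.
Cross-terms: -7, 4, 12  ⇒  Σ = 9
Area = |Σ|/2 = 4.5.
Net area = 47 − 4.5 = 42.5.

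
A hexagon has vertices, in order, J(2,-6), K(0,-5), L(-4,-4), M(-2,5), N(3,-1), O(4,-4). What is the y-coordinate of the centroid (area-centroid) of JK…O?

Apply Gauss's area formula. First the cross-terms c_i = x_i·y_{i+1} − x_{i+1}·y_i:
  -10, -20, -28, -13, -8, -16  ⇒  2A = -95, A = -47.5.
Then Σ (y_i + y_{i+1})·c_i = 410, so ȳ = 410 / (6·(-47.5)) = -82/57.

-82/57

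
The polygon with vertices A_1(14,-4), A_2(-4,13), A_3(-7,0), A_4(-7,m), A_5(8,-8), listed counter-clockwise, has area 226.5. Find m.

-4

Write out the shoelace sum; only the two edges meeting at A_4 involve m:
2·Area = [((-7)·m − (-7)·0) + ((-7)·(-8) − 8·m)] + 337
       = -15·m + 393 = 453
⇒ m = -4.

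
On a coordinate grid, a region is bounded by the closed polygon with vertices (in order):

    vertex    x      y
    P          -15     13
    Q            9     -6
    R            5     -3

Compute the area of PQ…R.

P→Q: (-15)(-6) − (9)(13) = -27
Q→R: (9)(-3) − (5)(-6) = 3
R→P: (5)(13) − (-15)(-3) = 20
Σ = -4
Area = |Σ|/2 = 2.

2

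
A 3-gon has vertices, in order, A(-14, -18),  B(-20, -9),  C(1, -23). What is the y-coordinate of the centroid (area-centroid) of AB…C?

Apply Gauss's area formula. First the cross-terms c_i = x_i·y_{i+1} − x_{i+1}·y_i:
  -234, 469, -340  ⇒  2A = -105, A = -52.5.
Then Σ (y_i + y_{i+1})·c_i = 5250, so ȳ = 5250 / (6·(-52.5)) = -50/3.

-50/3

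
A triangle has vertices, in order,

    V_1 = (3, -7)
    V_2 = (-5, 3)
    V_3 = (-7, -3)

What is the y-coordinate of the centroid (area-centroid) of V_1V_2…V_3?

Apply the shoelace (surveyor's) formula. First the cross-terms c_i = x_i·y_{i+1} − x_{i+1}·y_i:
  -26, 36, 58  ⇒  2A = 68, A = 34.
Then Σ (y_i + y_{i+1})·c_i = -476, so ȳ = -476 / (6·34) = -7/3.

-7/3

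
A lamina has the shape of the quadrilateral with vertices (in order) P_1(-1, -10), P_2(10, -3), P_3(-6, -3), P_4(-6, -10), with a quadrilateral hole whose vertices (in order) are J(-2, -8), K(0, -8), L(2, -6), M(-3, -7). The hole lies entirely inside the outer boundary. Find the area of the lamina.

Outer boundary:
Apply the shoelace formula: 2A = Σ (x_i·y_{i+1} − x_{i+1}·y_i), indices taken mod 4.
Cross-terms: 103, -48, 42, 50  ⇒  Σ = 147
Area = |Σ|/2 = 73.5.
Hole:
Apply the shoelace (surveyor's) formula: 2A = Σ (x_i·y_{i+1} − x_{i+1}·y_i), indices taken mod 4.
Σ = (16) + (16) + (-32) + (10) = 10
Area = |Σ|/2 = 5.
Net area = 73.5 − 5 = 68.5.

68.5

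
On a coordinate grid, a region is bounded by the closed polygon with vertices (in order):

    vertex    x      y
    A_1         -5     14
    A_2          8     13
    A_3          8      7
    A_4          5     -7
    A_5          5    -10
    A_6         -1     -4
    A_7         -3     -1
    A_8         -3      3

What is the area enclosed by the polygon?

Apply the shoelace formula: 2A = Σ (x_i·y_{i+1} − x_{i+1}·y_i), indices taken mod 8.
Σ = (-177) + (-48) + (-91) + (-15) + (-30) + (-11) + (-12) + (-27) = -411
Area = |Σ|/2 = 205.5.

205.5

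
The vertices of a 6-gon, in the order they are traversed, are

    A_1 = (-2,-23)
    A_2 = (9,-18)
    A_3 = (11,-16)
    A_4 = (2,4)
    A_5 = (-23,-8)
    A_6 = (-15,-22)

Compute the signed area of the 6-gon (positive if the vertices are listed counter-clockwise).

Apply the shoelace formula: 2A = Σ (x_i·y_{i+1} − x_{i+1}·y_i), indices taken mod 6.
A_1→A_2: (-2)(-18) − (9)(-23) = 243
A_2→A_3: (9)(-16) − (11)(-18) = 54
A_3→A_4: (11)(4) − (2)(-16) = 76
A_4→A_5: (2)(-8) − (-23)(4) = 76
A_5→A_6: (-23)(-22) − (-15)(-8) = 386
A_6→A_1: (-15)(-23) − (-2)(-22) = 301
Σ = 1136
Signed area = Σ/2 = 568 (positive ⇒ counter-clockwise traversal).

568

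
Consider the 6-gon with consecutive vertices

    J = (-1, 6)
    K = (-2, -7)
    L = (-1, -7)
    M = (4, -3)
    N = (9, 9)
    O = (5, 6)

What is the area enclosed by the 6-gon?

82.5

Apply the shoelace (surveyor's) formula: 2A = Σ (x_i·y_{i+1} − x_{i+1}·y_i), indices taken mod 6.
Σ = (19) + (7) + (31) + (63) + (9) + (36) = 165
Area = |Σ|/2 = 82.5.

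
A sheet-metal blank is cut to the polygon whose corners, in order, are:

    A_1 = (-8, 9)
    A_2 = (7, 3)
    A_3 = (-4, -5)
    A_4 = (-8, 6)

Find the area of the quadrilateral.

Cross-terms: -87, -23, -64, -24  ⇒  Σ = -198
Area = |Σ|/2 = 99.

99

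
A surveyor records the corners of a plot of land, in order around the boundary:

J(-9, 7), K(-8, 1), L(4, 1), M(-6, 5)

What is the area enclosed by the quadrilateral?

32

Apply Gauss's area formula: 2A = Σ (x_i·y_{i+1} − x_{i+1}·y_i), indices taken mod 4.
Σ = (47) + (-12) + (26) + (3) = 64
Area = |Σ|/2 = 32.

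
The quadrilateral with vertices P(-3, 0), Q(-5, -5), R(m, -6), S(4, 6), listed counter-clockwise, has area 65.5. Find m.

The doubled signed area Σ (x_i y_{i+1} − x_{i+1} y_i) is linear in m.
With m=0 it equals 87; the coefficient of m is 11 (from the two edges through R).
So 11·m + 87 = 2·65.5 = 131 ⇒ m = 4.

4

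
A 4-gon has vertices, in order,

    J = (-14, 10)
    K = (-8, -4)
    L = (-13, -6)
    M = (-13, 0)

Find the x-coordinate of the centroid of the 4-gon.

Apply the surveyor's formula. First the cross-terms c_i = x_i·y_{i+1} − x_{i+1}·y_i:
  136, -4, -78, -130  ⇒  2A = -76, A = -38.
Then Σ (x_i + x_{i+1})·c_i = 2630, so x̄ = 2630 / (6·(-38)) = -1315/114.

-1315/114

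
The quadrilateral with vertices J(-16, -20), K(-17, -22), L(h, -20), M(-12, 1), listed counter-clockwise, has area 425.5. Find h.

The doubled signed area Σ (x_i y_{i+1} − x_{i+1} y_i) is linear in h.
With h=0 it equals 368; the coefficient of h is 23 (from the two edges through L).
So 23·h + 368 = 2·425.5 = 851 ⇒ h = 21.

21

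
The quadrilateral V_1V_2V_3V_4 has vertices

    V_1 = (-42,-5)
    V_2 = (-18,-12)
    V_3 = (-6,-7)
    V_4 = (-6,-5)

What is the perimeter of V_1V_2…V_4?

|V_1V_2| = √((24)² + (-7)²) = √625 = 25
|V_2V_3| = √((12)² + (5)²) = √169 = 13
|V_3V_4| = √((0)² + (2)²) = √4 = 2
|V_4V_1| = √((-36)² + (0)²) = √1296 = 36
Perimeter = 25 + 13 + 2 + 36 = 76.

76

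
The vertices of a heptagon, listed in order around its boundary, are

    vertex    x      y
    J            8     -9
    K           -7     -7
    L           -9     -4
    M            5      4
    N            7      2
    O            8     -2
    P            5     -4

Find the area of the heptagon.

Apply the shoelace (surveyor's) formula: 2A = Σ (x_i·y_{i+1} − x_{i+1}·y_i), indices taken mod 7.
Cross-terms: -119, -35, -16, -18, -30, -22, -13  ⇒  Σ = -253
Area = |Σ|/2 = 126.5.

126.5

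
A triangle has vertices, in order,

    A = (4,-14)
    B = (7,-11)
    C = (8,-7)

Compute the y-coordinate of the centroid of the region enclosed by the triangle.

Apply the surveyor's formula. First the cross-terms c_i = x_i·y_{i+1} − x_{i+1}·y_i:
  54, 39, -84  ⇒  2A = 9, A = 4.5.
Then Σ (y_i + y_{i+1})·c_i = -288, so ȳ = -288 / (6·4.5) = -32/3.

-32/3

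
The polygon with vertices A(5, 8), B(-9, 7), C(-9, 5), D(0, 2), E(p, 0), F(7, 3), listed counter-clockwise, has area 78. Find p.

8

Write out the shoelace sum; only the two edges meeting at E involve p:
2·Area = [(0·0 − p·2) + (p·3 − 7·0)] + 148
       = 1·p + 148 = 156
⇒ p = 8.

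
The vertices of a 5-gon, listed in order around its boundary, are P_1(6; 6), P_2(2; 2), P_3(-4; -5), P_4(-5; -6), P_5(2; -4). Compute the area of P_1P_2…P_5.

32.5

P_1→P_2: (6)(2) − (2)(6) = 0
P_2→P_3: (2)(-5) − (-4)(2) = -2
P_3→P_4: (-4)(-6) − (-5)(-5) = -1
P_4→P_5: (-5)(-4) − (2)(-6) = 32
P_5→P_1: (2)(6) − (6)(-4) = 36
Σ = 65
Area = |Σ|/2 = 32.5.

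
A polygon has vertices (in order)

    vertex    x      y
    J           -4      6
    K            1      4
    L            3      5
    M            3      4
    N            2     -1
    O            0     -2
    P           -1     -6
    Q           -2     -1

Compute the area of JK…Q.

Σ = (-22) + (-7) + (-3) + (-11) + (-4) + (-2) + (-11) + (-16) = -76
Area = |Σ|/2 = 38.

38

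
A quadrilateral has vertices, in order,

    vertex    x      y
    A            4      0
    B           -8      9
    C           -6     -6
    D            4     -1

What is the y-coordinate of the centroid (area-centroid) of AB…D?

104/129

Apply Gauss's area formula. First the cross-terms c_i = x_i·y_{i+1} − x_{i+1}·y_i:
  36, 102, 30, 4  ⇒  2A = 172, A = 86.
Then Σ (y_i + y_{i+1})·c_i = 416, so ȳ = 416 / (6·86) = 104/129.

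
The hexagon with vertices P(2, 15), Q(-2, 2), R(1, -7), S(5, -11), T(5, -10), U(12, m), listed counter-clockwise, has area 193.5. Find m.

4

The doubled signed area Σ (x_i y_{i+1} − x_{i+1} y_i) is linear in m.
With m=0 it equals 375; the coefficient of m is 3 (from the two edges through U).
So 3·m + 375 = 2·193.5 = 387 ⇒ m = 4.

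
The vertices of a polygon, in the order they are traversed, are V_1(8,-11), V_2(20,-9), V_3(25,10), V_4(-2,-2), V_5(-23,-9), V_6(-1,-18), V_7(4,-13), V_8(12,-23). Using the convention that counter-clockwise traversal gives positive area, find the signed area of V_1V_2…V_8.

560.5

Apply the shoelace formula: 2A = Σ (x_i·y_{i+1} − x_{i+1}·y_i), indices taken mod 8.
Cross-terms: 148, 425, -30, -28, 405, 85, 64, 52  ⇒  Σ = 1121
Signed area = Σ/2 = 560.5 (positive ⇒ counter-clockwise traversal).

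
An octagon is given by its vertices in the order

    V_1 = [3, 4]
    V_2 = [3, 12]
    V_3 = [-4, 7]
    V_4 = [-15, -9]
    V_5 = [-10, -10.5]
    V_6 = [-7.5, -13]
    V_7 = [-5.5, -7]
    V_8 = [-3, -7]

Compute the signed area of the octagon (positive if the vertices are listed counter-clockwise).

180.125

Apply the shoelace (surveyor's) formula: 2A = Σ (x_i·y_{i+1} − x_{i+1}·y_i), indices taken mod 8.
Cross-terms: 24, 69, 141, 67.5, 51.25, -19, 17.5, 9  ⇒  Σ = 360.25
Signed area = Σ/2 = 180.125 (positive ⇒ counter-clockwise traversal).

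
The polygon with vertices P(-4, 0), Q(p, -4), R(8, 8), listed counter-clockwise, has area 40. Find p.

0

Write out the shoelace sum; only the two edges meeting at Q involve p:
2·Area = [((-4)·(-4) − p·0) + (p·8 − 8·(-4))] + 32
       = 8·p + 80 = 80
⇒ p = 0.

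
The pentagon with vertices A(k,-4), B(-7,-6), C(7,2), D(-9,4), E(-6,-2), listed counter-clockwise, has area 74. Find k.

The doubled signed area Σ (x_i y_{i+1} − x_{i+1} y_i) is linear in k.
With k=0 it equals 112; the coefficient of k is -4 (from the two edges through A).
So -4·k + 112 = 2·74 = 148 ⇒ k = -9.

-9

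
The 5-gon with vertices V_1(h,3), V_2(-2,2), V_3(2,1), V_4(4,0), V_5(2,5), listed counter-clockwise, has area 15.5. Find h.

-3

Write out the shoelace sum; only the two edges meeting at V_1 involve h:
2·Area = [(2·3 − h·5) + (h·2 − (-2)·3)] + 10
       = -3·h + 22 = 31
⇒ h = -3.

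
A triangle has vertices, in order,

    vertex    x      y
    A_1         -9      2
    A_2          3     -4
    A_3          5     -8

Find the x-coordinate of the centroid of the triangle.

-1/3

Apply the shoelace (surveyor's) formula. First the cross-terms c_i = x_i·y_{i+1} − x_{i+1}·y_i:
  30, -4, -62  ⇒  2A = -36, A = -18.
Then Σ (x_i + x_{i+1})·c_i = 36, so x̄ = 36 / (6·(-18)) = -1/3.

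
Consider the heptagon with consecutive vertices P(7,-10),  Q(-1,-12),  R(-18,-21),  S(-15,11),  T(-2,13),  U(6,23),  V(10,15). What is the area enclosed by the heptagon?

722

Σ = (-94) + (-195) + (-513) + (-173) + (-124) + (-140) + (-205) = -1444
Area = |Σ|/2 = 722.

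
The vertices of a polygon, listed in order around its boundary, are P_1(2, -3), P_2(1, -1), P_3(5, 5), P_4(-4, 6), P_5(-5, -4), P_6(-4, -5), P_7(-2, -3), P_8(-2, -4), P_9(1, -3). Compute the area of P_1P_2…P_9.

66.5

Apply the shoelace formula: 2A = Σ (x_i·y_{i+1} − x_{i+1}·y_i), indices taken mod 9.
Σ = (1) + (10) + (50) + (46) + (9) + (2) + (2) + (10) + (3) = 133
Area = |Σ|/2 = 66.5.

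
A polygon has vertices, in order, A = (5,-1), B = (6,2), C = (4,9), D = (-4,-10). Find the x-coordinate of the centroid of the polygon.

Apply Gauss's area formula. First the cross-terms c_i = x_i·y_{i+1} − x_{i+1}·y_i:
  16, 46, -4, 54  ⇒  2A = 112, A = 56.
Then Σ (x_i + x_{i+1})·c_i = 690, so x̄ = 690 / (6·56) = 115/56.

115/56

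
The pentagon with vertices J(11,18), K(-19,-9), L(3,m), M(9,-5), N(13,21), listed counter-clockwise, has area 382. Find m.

-9

Write out the shoelace sum; only the two edges meeting at L involve m:
2·Area = [((-19)·m − 3·(-9)) + (3·(-5) − 9·m)] + 500
       = -28·m + 512 = 764
⇒ m = -9.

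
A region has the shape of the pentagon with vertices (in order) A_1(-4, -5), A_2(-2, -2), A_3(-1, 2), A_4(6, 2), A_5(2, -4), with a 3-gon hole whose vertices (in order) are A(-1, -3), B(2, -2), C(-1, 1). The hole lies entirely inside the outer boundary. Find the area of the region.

Outer boundary:
Apply Gauss's area formula: 2A = Σ (x_i·y_{i+1} − x_{i+1}·y_i), indices taken mod 5.
Σ = (-2) + (-6) + (-14) + (-28) + (-26) = -76
Area = |Σ|/2 = 38.
Hole:
Σ = (8) + (0) + (4) = 12
Area = |Σ|/2 = 6.
Net area = 38 − 6 = 32.

32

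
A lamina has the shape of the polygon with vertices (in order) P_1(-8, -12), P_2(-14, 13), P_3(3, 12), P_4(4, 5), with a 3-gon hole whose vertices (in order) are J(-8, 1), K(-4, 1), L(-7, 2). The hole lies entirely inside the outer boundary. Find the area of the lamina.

258

Outer boundary:
Cross-terms: -272, -207, -33, -8  ⇒  Σ = -520
Area = |Σ|/2 = 260.
Hole:
Σ = (-4) + (-1) + (9) = 4
Area = |Σ|/2 = 2.
Net area = 260 − 2 = 258.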